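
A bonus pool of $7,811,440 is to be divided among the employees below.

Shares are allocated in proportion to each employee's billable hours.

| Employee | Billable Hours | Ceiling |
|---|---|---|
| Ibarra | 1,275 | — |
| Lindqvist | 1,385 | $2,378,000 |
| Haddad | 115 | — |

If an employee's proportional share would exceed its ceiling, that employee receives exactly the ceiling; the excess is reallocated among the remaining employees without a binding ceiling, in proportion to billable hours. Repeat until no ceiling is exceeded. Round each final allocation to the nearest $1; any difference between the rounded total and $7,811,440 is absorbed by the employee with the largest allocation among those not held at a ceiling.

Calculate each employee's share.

Ibarra: $4,983,911 | Lindqvist: $2,378,000 | Haddad: $449,529

Sum of billable hours: 2,775.
Proportional shares (ignoring caps): Ibarra 3,589,040.00; Lindqvist 3,898,682.67; Haddad 323,717.33.
Held at cap: Lindqvist ($2,378,000); residual $5,433,440 reallocated over remaining billable hours 1,390.
Shares after redistribution: Ibarra 4,983,910.79 → $4,983,911; Haddad 449,529.21 → $449,529.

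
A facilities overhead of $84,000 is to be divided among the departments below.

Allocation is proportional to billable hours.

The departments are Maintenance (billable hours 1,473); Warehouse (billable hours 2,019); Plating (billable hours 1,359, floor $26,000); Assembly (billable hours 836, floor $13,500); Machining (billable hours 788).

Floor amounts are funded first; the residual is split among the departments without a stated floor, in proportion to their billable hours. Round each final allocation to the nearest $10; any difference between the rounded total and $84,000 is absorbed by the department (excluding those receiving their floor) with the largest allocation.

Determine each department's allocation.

Maintenance: $15,320 · Warehouse: $20,990 · Plating: $26,000 · Assembly: $13,500 · Machining: $8,190

Minimums first: Plating $26,000; Assembly $13,500. Balance $44,500.
Balance split over remaining billable hours 4,280: Maintenance 15,315.07 → $15,320; Warehouse 20,991.94 → $20,990; Machining 8,192.99 → $8,190.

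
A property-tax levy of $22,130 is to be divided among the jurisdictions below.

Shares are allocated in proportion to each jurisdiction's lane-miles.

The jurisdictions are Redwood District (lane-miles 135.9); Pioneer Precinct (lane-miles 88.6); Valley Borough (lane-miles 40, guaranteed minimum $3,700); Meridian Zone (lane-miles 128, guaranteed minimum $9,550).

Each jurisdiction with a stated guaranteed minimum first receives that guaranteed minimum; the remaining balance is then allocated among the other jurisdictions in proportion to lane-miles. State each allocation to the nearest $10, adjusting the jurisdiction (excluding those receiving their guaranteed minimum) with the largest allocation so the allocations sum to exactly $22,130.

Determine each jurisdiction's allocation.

Guaranteed amounts: Valley Borough $3,700; Meridian Zone $9,550. Remaining pool $8,880.
Remaining pool split over remaining lane-miles 224.5: Redwood District 5,375.47 → $5,380; Pioneer Precinct 3,504.53 → $3,500.

Redwood District: $5,380 · Pioneer Precinct: $3,500 · Valley Borough: $3,700 · Meridian Zone: $9,550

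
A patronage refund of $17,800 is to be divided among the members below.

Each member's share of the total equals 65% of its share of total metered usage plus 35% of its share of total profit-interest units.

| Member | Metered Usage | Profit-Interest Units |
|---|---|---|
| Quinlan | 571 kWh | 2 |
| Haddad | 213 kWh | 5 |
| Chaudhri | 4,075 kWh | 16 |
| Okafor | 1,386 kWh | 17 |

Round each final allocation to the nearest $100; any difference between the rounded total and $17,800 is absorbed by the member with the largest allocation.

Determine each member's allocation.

Quinlan: $1,400 · Haddad: $1,200 · Chaudhri: $10,000 · Okafor: $5,200

Totals — metered usage 6,245, profit-interest units 40.
Blended shares (65% metered usage + 35% profit-interest units): Quinlan 0.0769; Haddad 0.0659; Chaudhri 0.5641; Okafor 0.2930.
Unrounded shares: Quinlan 1,369.38; Haddad 1,173.37; Chaudhri 10,041.68; Okafor 5,215.57.
Rounded to nearest $100: Quinlan $1,400; Haddad $1,200; Chaudhri $10,000; Okafor $5,200. Sum = $17,800.
Sum already equals the total — no adjustment.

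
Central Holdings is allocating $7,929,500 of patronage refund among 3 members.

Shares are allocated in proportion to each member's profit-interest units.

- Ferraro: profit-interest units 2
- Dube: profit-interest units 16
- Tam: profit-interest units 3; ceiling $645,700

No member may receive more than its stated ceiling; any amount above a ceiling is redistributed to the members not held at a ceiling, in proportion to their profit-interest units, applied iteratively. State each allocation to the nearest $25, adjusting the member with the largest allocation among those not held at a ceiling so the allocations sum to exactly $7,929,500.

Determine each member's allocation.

Combined profit-interest units = 21.
Proportional shares (ignoring caps): Ferraro 755,190.48; Dube 6,041,523.81; Tam 1,132,785.71.
Held at cap: Tam ($645,700); residual $7,283,800 reallocated over remaining profit-interest units 18.
Redistributed shares: Ferraro 809,311.11 → $809,300; Dube 6,474,488.89 → $6,474,500.

Ferraro: $809,300; Dube: $6,474,500; Tam: $645,700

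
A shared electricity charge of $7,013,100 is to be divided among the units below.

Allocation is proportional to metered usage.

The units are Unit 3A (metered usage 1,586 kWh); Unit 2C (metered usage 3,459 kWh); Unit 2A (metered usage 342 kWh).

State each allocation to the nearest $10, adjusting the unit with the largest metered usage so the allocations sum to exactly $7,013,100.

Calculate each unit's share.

Unit 3A: $2,064,740 | Unit 2C: $4,503,130 | Unit 2A: $445,230

Total metered usage = 1,586 + 3,459 + 342 = 5,387.
Raw shares: Unit 3A 2,064,744.12; Unit 2C 4,503,121.01; Unit 2A 445,234.86.
At nearest $10: Unit 3A $2,064,740; Unit 2C $4,503,120; Unit 2A $445,230. Sum = $7,013,090.
Difference $7,013,100 − $7,013,090 = +$10 applied to largest metered usage (Unit 2C): Unit 2C becomes $4,503,130.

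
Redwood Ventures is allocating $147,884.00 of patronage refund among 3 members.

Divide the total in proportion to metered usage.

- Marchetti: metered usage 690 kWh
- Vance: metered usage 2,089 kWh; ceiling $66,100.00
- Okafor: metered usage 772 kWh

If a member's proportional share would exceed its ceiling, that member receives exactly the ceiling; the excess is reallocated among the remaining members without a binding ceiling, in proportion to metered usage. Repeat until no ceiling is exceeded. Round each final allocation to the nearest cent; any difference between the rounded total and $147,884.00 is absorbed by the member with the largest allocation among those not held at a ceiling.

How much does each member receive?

Metered usage total: 3,551.
Proportional shares (ignoring caps): Marchetti 28,735.5562; Vance 86,997.9375; Okafor 32,150.5063.
Held at cap: Vance ($66,100.00); remaining pool $81,784.00 reallocated over remaining metered usage 1,462.
Remaining shares: Marchetti 38,598.4679 → $38,598.47; Okafor 43,185.5321 → $43,185.53.

Marchetti: $38,598.47; Vance: $66,100.00; Okafor: $43,185.53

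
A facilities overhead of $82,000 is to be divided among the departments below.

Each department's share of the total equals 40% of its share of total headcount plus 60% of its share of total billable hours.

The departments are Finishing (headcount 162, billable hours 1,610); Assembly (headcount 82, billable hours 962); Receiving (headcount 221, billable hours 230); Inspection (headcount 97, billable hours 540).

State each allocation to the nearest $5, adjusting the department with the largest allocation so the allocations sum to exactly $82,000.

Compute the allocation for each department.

Totals — headcount 562, billable hours 3,342.
Combined weights (40% headcount + 60% billable hours): Finishing 0.4044; Assembly 0.2311; Receiving 0.1986; Inspection 0.1660.
Proportional shares: Finishing 33,156.78; Assembly 18,948.06; Receiving 16,284.22; Inspection 13,610.94.
After rounding ($5): Finishing $33,155; Assembly $18,950; Receiving $16,285; Inspection $13,610. Sum = $82,000.
Rounded total matches; no reconciliation needed.

Finishing: $33,155; Assembly: $18,950; Receiving: $16,285; Inspection: $13,610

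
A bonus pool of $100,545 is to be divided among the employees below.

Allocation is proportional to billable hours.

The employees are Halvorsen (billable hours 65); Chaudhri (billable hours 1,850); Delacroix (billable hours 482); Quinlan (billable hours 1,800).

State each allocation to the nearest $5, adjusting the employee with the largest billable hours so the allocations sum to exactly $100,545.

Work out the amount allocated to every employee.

Halvorsen: $1,555 | Chaudhri: $44,325 | Delacroix: $11,545 | Quinlan: $43,120

Total billable hours = 65 + 1,850 + 482 + 1,800 = 4,197.
Pro-rata amounts: Halvorsen 1,557.17; Chaudhri 44,319.34; Delacroix 11,546.98; Quinlan 43,121.52.
Rounded to nearest $5: Halvorsen $1,555; Chaudhri $44,320; Delacroix $11,545; Quinlan $43,120. Sum = $100,540.
Difference $100,545 − $100,540 = +$5 applied to largest billable hours (Chaudhri): Chaudhri becomes $44,325.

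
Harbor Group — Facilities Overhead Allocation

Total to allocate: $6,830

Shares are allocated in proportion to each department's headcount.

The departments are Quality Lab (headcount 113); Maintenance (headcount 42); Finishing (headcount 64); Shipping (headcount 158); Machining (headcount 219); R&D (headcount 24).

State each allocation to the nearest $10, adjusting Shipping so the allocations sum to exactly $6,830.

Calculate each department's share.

Headcount total: 620.
Raw shares: Quality Lab 113/620 × $6,830 = 1,244.82; Maintenance 42/620 × $6,830 = 462.68; Finishing 64/620 × $6,830 = 705.03; Shipping 158/620 × $6,830 = 1,740.55; Machining 219/620 × $6,830 = 2,412.53; R&D 24/620 × $6,830 = 264.39.
Rounded to nearest $10: Quality Lab $1,240; Maintenance $460; Finishing $710; Shipping $1,740; Machining $2,410; R&D $260. Sum = $6,820.
Difference $6,830 − $6,820 = +$10 applied to Shipping: Shipping becomes $1,750.

Quality Lab: $1,240 · Maintenance: $460 · Finishing: $710 · Shipping: $1,750 · Machining: $2,410 · R&D: $260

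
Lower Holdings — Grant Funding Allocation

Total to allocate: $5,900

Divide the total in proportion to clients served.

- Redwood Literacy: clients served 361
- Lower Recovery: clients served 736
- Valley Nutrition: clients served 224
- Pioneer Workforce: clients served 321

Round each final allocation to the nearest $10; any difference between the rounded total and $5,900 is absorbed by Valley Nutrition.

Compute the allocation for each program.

Sum of clients served: 1,642.
Proportional shares: Redwood Literacy 361/1,642 × $5,900 = 1,297.14; Lower Recovery 736/1,642 × $5,900 = 2,644.58; Valley Nutrition 224/1,642 × $5,900 = 804.87; Pioneer Workforce 321/1,642 × $5,900 = 1,153.41.
After rounding ($10): Redwood Literacy $1,300; Lower Recovery $2,640; Valley Nutrition $800; Pioneer Workforce $1,150. Sum = $5,890.
Difference $5,900 − $5,890 = +$10 applied to Valley Nutrition: Valley Nutrition becomes $810.

Redwood Literacy: $1,300 | Lower Recovery: $2,640 | Valley Nutrition: $810 | Pioneer Workforce: $1,150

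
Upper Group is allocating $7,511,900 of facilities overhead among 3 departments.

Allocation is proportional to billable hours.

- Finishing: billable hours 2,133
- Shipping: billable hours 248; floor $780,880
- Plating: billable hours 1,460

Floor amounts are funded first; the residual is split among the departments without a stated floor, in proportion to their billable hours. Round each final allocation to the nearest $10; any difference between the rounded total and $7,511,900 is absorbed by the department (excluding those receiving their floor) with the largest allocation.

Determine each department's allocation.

Finishing: $3,995,900 | Shipping: $780,880 | Plating: $2,735,120

Minimums first: Shipping $780,880. Balance $6,731,020.
Balance split over remaining billable hours 3,593: Finishing 3,995,899.15 → $3,995,900; Plating 2,735,120.85 → $2,735,120.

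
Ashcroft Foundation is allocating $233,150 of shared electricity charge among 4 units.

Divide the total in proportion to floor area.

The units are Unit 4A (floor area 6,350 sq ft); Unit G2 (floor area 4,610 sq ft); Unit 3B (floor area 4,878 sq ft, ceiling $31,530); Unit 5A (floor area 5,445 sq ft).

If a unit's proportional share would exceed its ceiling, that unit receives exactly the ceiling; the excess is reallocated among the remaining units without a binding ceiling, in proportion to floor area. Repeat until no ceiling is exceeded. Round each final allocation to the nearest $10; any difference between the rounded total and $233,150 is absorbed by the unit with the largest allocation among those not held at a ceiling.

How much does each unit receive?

Total floor area = 21,283.
Proportional shares (ignoring caps): Unit 4A 69,562.68; Unit G2 50,501.41; Unit 3B 53,437.28; Unit 5A 59,648.63.
Held at cap: Unit 3B ($31,530); residual $201,620 reallocated over remaining floor area 16,405.
Shares after redistribution: Unit 4A 78,042.49 → $78,040; Unit G2 56,657.62 → $56,660; Unit 5A 66,919.90 → $66,920.

Unit 4A: $78,040; Unit G2: $56,660; Unit 3B: $31,530; Unit 5A: $66,920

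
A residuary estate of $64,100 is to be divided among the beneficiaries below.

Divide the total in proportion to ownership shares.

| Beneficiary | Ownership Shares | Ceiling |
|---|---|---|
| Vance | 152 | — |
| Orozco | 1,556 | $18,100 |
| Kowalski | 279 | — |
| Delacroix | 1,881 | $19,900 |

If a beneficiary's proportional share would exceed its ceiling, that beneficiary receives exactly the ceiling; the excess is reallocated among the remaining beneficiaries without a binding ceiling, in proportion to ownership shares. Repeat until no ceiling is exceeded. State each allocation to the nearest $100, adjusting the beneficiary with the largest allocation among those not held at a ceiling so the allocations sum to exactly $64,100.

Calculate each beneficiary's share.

Vance: $9,200 | Orozco: $18,100 | Kowalski: $16,900 | Delacroix: $19,900

Total ownership shares = 3,868.
Pro-rata shares before constraints: Vance 2,518.92; Orozco 25,785.83; Kowalski 4,623.55; Delacroix 31,171.69.
Held at cap: Orozco ($18,100), Delacroix ($19,900); residual $26,100 reallocated over remaining ownership shares 431.
Shares after redistribution: Vance 9,204.64 → $9,200; Kowalski 16,895.36 → $16,900.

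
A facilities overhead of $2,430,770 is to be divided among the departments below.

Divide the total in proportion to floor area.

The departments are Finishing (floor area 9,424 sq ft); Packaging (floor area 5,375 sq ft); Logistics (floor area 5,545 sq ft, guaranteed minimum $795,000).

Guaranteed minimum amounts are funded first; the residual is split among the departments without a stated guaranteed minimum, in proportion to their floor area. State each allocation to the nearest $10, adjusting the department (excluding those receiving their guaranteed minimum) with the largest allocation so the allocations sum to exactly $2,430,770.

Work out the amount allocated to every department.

Minimums first: Logistics $795,000. Remaining pool $1,635,770.
Remaining pool split over remaining floor area 14,799: Finishing 1,041,657.98 → $1,041,660; Packaging 594,112.02 → $594,110.

Finishing: $1,041,660 | Packaging: $594,110 | Logistics: $795,000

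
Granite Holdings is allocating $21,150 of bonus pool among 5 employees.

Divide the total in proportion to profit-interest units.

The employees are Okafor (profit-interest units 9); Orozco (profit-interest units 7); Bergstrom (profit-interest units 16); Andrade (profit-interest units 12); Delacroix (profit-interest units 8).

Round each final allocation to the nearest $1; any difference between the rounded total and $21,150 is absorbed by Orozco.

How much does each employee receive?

Combined profit-interest units = 52.
Raw shares: Okafor 9/52 × $21,150 = 3,660.58; Orozco 7/52 × $21,150 = 2,847.12; Bergstrom 16/52 × $21,150 = 6,507.69; Andrade 12/52 × $21,150 = 4,880.77; Delacroix 8/52 × $21,150 = 3,253.85.
At nearest $1: Okafor $3,661; Orozco $2,847; Bergstrom $6,508; Andrade $4,881; Delacroix $3,254. Sum = $21,151.
Difference $21,150 − $21,151 = −$1 applied to Orozco: Orozco becomes $2,846.

Okafor: $3,661; Orozco: $2,846; Bergstrom: $6,508; Andrade: $4,881; Delacroix: $3,254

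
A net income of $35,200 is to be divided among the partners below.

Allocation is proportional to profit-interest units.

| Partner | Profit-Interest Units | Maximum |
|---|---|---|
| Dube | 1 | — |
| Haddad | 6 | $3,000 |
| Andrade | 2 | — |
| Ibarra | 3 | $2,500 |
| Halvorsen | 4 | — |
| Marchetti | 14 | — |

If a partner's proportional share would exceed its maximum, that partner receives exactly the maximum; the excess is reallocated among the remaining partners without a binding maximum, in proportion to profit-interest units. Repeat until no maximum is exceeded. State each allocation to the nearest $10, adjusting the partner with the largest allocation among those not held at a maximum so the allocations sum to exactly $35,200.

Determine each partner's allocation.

Sum of profit-interest units: 30.
Proportional shares (ignoring caps): Dube 1,173.33; Haddad 7,040.00; Andrade 2,346.67; Ibarra 3,520.00; Halvorsen 4,693.33; Marchetti 16,426.67.
Capped: Haddad ($3,000), Ibarra ($2,500); remaining pool $29,700 reallocated over remaining profit-interest units 21.
Shares after redistribution: Dube 1,414.29 → $1,410; Andrade 2,828.57 → $2,830; Halvorsen 5,657.14 → $5,660; Marchetti 19,800.00 → $19,800.

Dube: $1,410; Haddad: $3,000; Andrade: $2,830; Ibarra: $2,500; Halvorsen: $5,660; Marchetti: $19,800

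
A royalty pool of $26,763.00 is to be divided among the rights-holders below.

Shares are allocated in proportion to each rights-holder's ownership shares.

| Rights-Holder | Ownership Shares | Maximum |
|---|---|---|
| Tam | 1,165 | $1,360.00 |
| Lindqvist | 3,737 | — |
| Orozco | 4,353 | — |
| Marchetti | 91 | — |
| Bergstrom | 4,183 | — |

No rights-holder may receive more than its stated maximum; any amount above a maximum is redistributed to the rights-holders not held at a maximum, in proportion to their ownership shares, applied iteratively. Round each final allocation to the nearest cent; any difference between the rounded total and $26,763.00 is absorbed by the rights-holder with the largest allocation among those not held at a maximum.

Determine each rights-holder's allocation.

Ownership shares total: 13,529.
Pro-rata shares before constraints: Tam 2,304.5972; Lindqvist 7,392.5147; Orozco 8,611.0828; Marchetti 180.0157; Bergstrom 8,274.7896.
Held at cap: Tam ($1,360.00); residual $25,403.00 reallocated over remaining ownership shares 12,364.
Redistributed shares: Lindqvist 7,678.0177 → $7,678.02; Orozco 8,943.6476 → $8,943.65; Marchetti 186.9681 → $186.97; Bergstrom 8,594.3666 → $8,594.37.
Rounding difference −$0.01 applied to Orozco → $8,943.64.

Tam: $1,360.00; Lindqvist: $7,678.02; Orozco: $8,943.64; Marchetti: $186.97; Bergstrom: $8,594.37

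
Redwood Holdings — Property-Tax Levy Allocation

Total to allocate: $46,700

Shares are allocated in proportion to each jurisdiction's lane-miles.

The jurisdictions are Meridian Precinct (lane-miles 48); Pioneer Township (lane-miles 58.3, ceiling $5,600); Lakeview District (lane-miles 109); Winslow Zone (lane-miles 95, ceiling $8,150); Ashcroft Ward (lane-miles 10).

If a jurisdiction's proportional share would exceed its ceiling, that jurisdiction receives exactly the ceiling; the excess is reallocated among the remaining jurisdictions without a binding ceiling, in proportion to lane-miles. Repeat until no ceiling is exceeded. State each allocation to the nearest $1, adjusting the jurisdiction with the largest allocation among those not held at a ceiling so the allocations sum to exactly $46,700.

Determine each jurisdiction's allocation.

Sum of lane-miles: 320.3.
Pro-rata shares before constraints: Meridian Precinct 6,998.44; Pioneer Township 8,500.19; Lakeview District 15,892.29; Winslow Zone 13,851.08; Ashcroft Ward 1,458.01.
Capped: Pioneer Township ($5,600), Winslow Zone ($8,150); remaining pool $32,950 reallocated over remaining lane-miles 167.
Shares after redistribution: Meridian Precinct 9,470.66 → $9,471; Lakeview District 21,506.29 → $21,506; Ashcroft Ward 1,973.05 → $1,973.

Meridian Precinct: $9,471 | Pioneer Township: $5,600 | Lakeview District: $21,506 | Winslow Zone: $8,150 | Ashcroft Ward: $1,973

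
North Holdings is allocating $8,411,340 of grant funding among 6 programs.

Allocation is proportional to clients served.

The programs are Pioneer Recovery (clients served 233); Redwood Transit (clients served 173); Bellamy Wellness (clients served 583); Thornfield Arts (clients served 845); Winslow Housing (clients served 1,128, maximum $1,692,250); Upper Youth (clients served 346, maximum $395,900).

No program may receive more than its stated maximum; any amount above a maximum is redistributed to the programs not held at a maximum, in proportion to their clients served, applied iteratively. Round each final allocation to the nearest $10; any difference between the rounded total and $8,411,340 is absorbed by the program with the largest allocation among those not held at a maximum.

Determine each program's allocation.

Pioneer Recovery: $803,330; Redwood Transit: $596,460; Bellamy Wellness: $2,010,040; Thornfield Arts: $2,913,360; Winslow Housing: $1,692,250; Upper Youth: $395,900

Combined clients served = 3,308.
Pro-rata shares before constraints: Pioneer Recovery 592,455.33; Redwood Transit 439,891.72; Bellamy Wellness 1,482,409.68; Thornfield Arts 2,148,604.08; Winslow Housing 2,868,195.74; Upper Youth 879,783.45.
Cap binds for Winslow Housing ($1,692,250), Upper Youth ($395,900); balance $6,323,190 reallocated over remaining clients served 1,834.
Redistributed shares: Pioneer Recovery 803,327.85 → $803,330; Redwood Transit 596,462.31 → $596,460; Bellamy Wellness 2,010,043.50 → $2,010,040; Thornfield Arts 2,913,356.35 → $2,913,360.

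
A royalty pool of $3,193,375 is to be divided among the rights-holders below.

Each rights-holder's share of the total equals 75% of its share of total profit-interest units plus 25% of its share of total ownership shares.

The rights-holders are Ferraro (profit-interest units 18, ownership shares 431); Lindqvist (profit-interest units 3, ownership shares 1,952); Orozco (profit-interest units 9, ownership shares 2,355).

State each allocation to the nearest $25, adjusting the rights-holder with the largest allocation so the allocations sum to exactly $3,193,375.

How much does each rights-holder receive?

Profit-interest units total 30; ownership shares total 4,738.
Combined weights (75% profit-interest units + 25% ownership shares): Ferraro 0.4727; Lindqvist 0.1780; Orozco 0.3493.
Proportional shares: Ferraro 1,509,641.41; Lindqvist 568,411.31; Orozco 1,115,322.28.
At nearest $25: Ferraro $1,509,650; Lindqvist $568,400; Orozco $1,115,325. Sum = $3,193,375.
Rounded total matches; no reconciliation needed.

Ferraro: $1,509,650 | Lindqvist: $568,400 | Orozco: $1,115,325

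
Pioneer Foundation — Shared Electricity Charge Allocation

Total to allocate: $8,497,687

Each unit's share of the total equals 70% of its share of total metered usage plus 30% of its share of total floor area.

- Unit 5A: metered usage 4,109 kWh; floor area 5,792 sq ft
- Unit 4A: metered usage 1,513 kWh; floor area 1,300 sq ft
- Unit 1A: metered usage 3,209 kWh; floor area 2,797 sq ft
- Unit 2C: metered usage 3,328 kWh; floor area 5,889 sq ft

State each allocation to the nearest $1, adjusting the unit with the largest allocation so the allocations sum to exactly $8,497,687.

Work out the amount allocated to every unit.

Totals — metered usage 12,159, floor area 15,778.
Blended shares (70% metered usage + 30% floor area): Unit 5A 0.3467; Unit 4A 0.1118; Unit 1A 0.2379; Unit 2C 0.3036.
Unrounded shares: Unit 5A 2,946,023.24; Unit 4A 950,229.75; Unit 1A 2,021,816.06; Unit 2C 2,579,617.95.
Rounded to nearest $1: Unit 5A $2,946,023; Unit 4A $950,230; Unit 1A $2,021,816; Unit 2C $2,579,618. Sum = $8,497,687.
Sum already equals the total — no adjustment.

Unit 5A: $2,946,023; Unit 4A: $950,230; Unit 1A: $2,021,816; Unit 2C: $2,579,618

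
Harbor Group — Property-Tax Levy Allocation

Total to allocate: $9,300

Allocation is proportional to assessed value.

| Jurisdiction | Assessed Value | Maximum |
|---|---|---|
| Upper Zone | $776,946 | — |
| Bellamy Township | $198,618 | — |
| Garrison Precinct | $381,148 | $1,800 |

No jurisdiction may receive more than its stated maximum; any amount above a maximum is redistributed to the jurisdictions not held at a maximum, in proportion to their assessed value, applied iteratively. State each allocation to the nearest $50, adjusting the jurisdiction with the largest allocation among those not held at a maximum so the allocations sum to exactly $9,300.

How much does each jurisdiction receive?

Sum of assessed value: 1,356,712.
Unconstrained shares: Upper Zone 5,325.82; Bellamy Township 1,361.49; Garrison Precinct 2,612.70.
Cap binds for Garrison Precinct ($1,800); balance $7,500 reallocated over remaining assessed value 975,564.
Shares after redistribution: Upper Zone 5,973.05 → $5,950; Bellamy Township 1,526.95 → $1,550.

Upper Zone: $5,950; Bellamy Township: $1,550; Garrison Precinct: $1,800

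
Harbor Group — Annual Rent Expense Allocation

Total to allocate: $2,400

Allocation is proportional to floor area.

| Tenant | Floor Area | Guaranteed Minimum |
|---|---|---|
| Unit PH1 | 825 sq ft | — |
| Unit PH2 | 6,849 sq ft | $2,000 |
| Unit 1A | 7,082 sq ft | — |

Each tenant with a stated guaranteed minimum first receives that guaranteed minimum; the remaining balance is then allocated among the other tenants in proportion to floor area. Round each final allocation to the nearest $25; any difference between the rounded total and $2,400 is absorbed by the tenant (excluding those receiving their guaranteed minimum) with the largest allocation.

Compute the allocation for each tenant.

Fund the minimums — Unit PH2 $2,000. Remaining pool $400.
Remaining pool split over remaining floor area 7,907: Unit PH1 41.74 → $50; Unit 1A 358.26 → $350.

Unit PH1: $50 · Unit PH2: $2,000 · Unit 1A: $350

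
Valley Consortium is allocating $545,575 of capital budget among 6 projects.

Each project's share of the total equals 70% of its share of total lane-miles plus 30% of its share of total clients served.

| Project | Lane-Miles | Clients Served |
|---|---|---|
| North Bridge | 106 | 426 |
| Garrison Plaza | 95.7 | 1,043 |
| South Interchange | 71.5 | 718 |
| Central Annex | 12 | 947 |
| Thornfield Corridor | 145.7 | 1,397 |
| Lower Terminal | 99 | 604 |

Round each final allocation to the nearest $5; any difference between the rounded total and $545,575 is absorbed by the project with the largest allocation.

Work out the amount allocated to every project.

North Bridge: $89,975 · Garrison Plaza: $102,215 · South Interchange: $74,415 · Central Annex: $38,835 · Thornfield Corridor: $149,535 · Lower Terminal: $90,600

Totals — lane-miles 529.9, clients served 5,135.
Combined weights (70% lane-miles + 30% clients served): North Bridge 0.1649; Garrison Plaza 0.1874; South Interchange 0.1364; Central Annex 0.0712; Thornfield Corridor 0.2741; Lower Terminal 0.1661.
Pro-rata amounts: North Bridge 89,973.20; Garrison Plaza 102,216.12; South Interchange 74,416.00; Central Annex 38,833.07; Thornfield Corridor 149,534.82; Lower Terminal 90,601.81.
After rounding ($5): North Bridge $89,975; Garrison Plaza $102,215; South Interchange $74,415; Central Annex $38,835; Thornfield Corridor $149,535; Lower Terminal $90,600. Sum = $545,575.
Sum already equals the total — no adjustment.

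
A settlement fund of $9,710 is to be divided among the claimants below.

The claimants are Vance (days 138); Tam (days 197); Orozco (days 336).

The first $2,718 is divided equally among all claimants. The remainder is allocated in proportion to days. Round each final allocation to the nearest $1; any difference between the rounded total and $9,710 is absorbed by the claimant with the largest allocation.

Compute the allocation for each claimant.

Vance: $2,344; Tam: $2,959; Orozco: $4,407

First tranche $2,718 split equally: $906 each.
Remainder $6,992 by days (total 671): Vance 1,438.00 → $1,438; Tam 2,052.79 → $2,053; Orozco 3,501.21 → $3,501.
Totals: Vance $906 + $1,438 = $2,344; Tam $906 + $2,053 = $2,959; Orozco $906 + $3,501 = $4,407.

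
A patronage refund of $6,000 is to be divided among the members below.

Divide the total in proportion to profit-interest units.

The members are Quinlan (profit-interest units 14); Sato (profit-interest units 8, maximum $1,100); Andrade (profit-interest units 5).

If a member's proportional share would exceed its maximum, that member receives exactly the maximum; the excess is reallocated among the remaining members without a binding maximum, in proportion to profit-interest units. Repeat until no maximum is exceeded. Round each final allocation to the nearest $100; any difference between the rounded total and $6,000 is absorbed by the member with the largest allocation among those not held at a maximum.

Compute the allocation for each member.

Combined profit-interest units = 27.
Unconstrained shares: Quinlan 3,111.11; Sato 1,777.78; Andrade 1,111.11.
Held at cap: Sato ($1,100); remaining pool $4,900 reallocated over remaining profit-interest units 19.
Shares after redistribution: Quinlan 3,610.53 → $3,600; Andrade 1,289.47 → $1,300.

Quinlan: $3,600; Sato: $1,100; Andrade: $1,300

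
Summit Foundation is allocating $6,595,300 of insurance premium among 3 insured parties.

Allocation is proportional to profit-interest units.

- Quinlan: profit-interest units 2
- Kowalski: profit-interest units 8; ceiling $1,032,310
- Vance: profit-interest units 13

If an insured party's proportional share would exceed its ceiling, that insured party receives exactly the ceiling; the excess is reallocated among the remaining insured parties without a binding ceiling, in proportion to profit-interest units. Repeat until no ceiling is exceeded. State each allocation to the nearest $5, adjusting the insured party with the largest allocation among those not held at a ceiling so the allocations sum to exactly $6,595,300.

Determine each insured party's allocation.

Quinlan: $741,730 · Kowalski: $1,032,310 · Vance: $4,821,260

Profit-interest units total: 23.
Proportional shares (ignoring caps): Quinlan 573,504.35; Kowalski 2,294,017.39; Vance 3,727,778.26.
Capped: Kowalski ($1,032,310); balance $5,562,990 reallocated over remaining profit-interest units 15.
Remaining shares: Quinlan 741,732.00 → $741,730; Vance 4,821,258.00 → $4,821,260.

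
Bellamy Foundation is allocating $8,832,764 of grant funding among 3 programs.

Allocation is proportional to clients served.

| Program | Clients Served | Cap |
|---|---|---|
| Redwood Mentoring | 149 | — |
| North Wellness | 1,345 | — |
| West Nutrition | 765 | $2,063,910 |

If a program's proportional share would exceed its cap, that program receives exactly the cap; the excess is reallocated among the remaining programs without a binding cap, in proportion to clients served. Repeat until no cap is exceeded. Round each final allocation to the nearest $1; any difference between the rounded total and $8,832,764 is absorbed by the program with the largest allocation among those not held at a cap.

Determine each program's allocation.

Redwood Mentoring: $675,073 · North Wellness: $6,093,781 · West Nutrition: $2,063,910

Sum of clients served: 2,259.
Proportional shares (ignoring caps): Redwood Mentoring 582,594.88; North Wellness 5,258,994.06; West Nutrition 2,991,175.06.
Capped: West Nutrition ($2,063,910); remaining pool $6,768,854 reallocated over remaining clients served 1,494.
Shares after redistribution: Redwood Mentoring 675,073.12 → $675,073; North Wellness 6,093,780.88 → $6,093,781.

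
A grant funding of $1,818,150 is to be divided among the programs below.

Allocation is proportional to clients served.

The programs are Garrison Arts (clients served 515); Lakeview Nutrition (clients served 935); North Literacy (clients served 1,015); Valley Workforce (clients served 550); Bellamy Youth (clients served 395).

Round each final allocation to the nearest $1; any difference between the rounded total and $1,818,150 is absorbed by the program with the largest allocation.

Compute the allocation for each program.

Clients served total: 3,410.
Proportional shares: Garrison Arts 515/3,410 × $1,818,150 = 274,588.64; Lakeview Nutrition 935/3,410 × $1,818,150 = 498,525.00; North Literacy 1,015/3,410 × $1,818,150 = 541,179.55; Valley Workforce 550/3,410 × $1,818,150 = 293,250.00; Bellamy Youth 395/3,410 × $1,818,150 = 210,606.82.
At nearest $1: Garrison Arts $274,589; Lakeview Nutrition $498,525; North Literacy $541,180; Valley Workforce $293,250; Bellamy Youth $210,607. Sum = $1,818,151.
Difference $1,818,150 − $1,818,151 = −$1 applied to largest allocation (North Literacy): North Literacy becomes $541,179.

Garrison Arts: $274,589 · Lakeview Nutrition: $498,525 · North Literacy: $541,179 · Valley Workforce: $293,250 · Bellamy Youth: $210,607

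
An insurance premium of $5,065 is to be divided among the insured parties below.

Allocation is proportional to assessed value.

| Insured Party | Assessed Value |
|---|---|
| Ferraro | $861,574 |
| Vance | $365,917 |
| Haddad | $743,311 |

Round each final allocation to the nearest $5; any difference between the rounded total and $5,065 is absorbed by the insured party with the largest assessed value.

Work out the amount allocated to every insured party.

Ferraro: $2,215 | Vance: $940 | Haddad: $1,910

Total assessed value = 861,574 + 365,917 + 743,311 = 1,970,802.
Pro-rata amounts: Ferraro 2,214.26; Vance 940.41; Haddad 1,910.32.
Rounded to nearest $5: Ferraro $2,215; Vance $940; Haddad $1,910. Sum = $5,065.
No rounding difference to absorb.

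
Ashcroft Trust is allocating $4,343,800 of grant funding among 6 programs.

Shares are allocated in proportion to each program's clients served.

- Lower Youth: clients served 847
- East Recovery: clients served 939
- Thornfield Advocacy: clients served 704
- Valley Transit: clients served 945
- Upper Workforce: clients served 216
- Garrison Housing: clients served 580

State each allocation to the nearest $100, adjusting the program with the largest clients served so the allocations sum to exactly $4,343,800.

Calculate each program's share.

Lower Youth: $869,600 · East Recovery: $964,000 · Thornfield Advocacy: $722,800 · Valley Transit: $970,100 · Upper Workforce: $221,800 · Garrison Housing: $595,500

Total clients served = 4,231.
Unrounded shares: Lower Youth 847/4,231 × $4,343,800 = 869,581.33; East Recovery 939/4,231 × $4,343,800 = 964,034.08; Thornfield Advocacy 704/4,231 × $4,343,800 = 722,768.90; Valley Transit 945/4,231 × $4,343,800 = 970,194.04; Upper Workforce 216/4,231 × $4,343,800 = 221,758.64; Garrison Housing 580/4,231 × $4,343,800 = 595,463.01.
After rounding ($100): Lower Youth $869,600; East Recovery $964,000; Thornfield Advocacy $722,800; Valley Transit $970,200; Upper Workforce $221,800; Garrison Housing $595,500. Sum = $4,343,900.
Difference $4,343,800 − $4,343,900 = −$100 applied to largest clients served (Valley Transit): Valley Transit becomes $970,100.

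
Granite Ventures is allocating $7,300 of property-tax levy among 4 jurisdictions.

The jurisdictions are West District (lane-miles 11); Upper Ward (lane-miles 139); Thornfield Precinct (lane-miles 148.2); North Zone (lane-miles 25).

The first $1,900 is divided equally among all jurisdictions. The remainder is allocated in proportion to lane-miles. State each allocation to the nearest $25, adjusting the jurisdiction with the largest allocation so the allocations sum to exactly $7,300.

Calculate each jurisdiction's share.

West District: $650 · Upper Ward: $2,800 · Thornfield Precinct: $2,950 · North Zone: $900

First tranche $1,900 split equally: $475 each.
Remainder $5,400 by lane-miles (total 323.2): West District 183.79 → $175; Upper Ward 2,322.40 → $2,325; Thornfield Precinct 2,476.11 → $2,475; North Zone 417.70 → $425.
Totals: West District $475 + $175 = $650; Upper Ward $475 + $2,325 = $2,800; Thornfield Precinct $475 + $2,475 = $2,950; North Zone $475 + $425 = $900.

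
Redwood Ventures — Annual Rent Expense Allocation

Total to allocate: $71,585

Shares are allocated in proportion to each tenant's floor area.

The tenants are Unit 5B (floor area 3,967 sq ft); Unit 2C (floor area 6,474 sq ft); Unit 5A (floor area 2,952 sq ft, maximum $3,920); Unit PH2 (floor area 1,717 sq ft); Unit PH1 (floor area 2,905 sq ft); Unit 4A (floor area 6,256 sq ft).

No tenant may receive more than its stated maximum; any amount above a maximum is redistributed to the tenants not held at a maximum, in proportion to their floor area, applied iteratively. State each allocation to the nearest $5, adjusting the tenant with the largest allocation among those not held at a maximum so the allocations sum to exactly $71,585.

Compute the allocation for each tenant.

Combined floor area = 24,271.
Proportional shares (ignoring caps): Unit 5B 11,700.29; Unit 2C 19,094.45; Unit 5A 8,706.64; Unit PH2 5,064.13; Unit PH1 8,568.02; Unit 4A 18,451.48.
Cap binds for Unit 5A ($3,920); remaining pool $67,665 reallocated over remaining floor area 21,319.
Shares after redistribution: Unit 5B 12,590.98 → $12,590; Unit 2C 20,548.02 → $20,550; Unit PH2 5,449.64 → $5,450; Unit PH1 9,220.26 → $9,220; Unit 4A 19,856.10 → $19,855.

Unit 5B: $12,590 | Unit 2C: $20,550 | Unit 5A: $3,920 | Unit PH2: $5,450 | Unit PH1: $9,220 | Unit 4A: $19,855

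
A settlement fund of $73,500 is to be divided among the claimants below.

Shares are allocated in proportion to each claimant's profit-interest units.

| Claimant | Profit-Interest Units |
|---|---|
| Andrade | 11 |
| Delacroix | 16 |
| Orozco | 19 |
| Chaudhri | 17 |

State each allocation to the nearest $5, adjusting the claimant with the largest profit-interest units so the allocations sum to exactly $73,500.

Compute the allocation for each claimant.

Andrade: $12,835 | Delacroix: $18,665 | Orozco: $22,165 | Chaudhri: $19,835

Profit-interest units total: 11 + 16 + 19 + 17 = 63.
Unrounded shares: Andrade 12,833.33; Delacroix 18,666.67; Orozco 22,166.67; Chaudhri 19,833.33.
Rounded to nearest $5: Andrade $12,835; Delacroix $18,665; Orozco $22,165; Chaudhri $19,835. Sum = $73,500.
Sum already equals the total — no adjustment.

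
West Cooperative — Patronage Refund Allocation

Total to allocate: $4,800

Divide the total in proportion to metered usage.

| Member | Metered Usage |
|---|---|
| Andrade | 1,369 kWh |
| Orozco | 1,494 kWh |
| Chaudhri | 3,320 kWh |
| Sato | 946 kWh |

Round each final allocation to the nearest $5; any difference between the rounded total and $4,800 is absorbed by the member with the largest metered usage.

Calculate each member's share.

Andrade: $920 · Orozco: $1,005 · Chaudhri: $2,240 · Sato: $635

Metered usage total: 7,129.
Unrounded shares: Andrade 1,369/7,129 × $4,800 = 921.76; Orozco 1,494/7,129 × $4,800 = 1,005.92; Chaudhri 3,320/7,129 × $4,800 = 2,235.38; Sato 946/7,129 × $4,800 = 636.95.
At nearest $5: Andrade $920; Orozco $1,005; Chaudhri $2,235; Sato $635. Sum = $4,795.
Difference $4,800 − $4,795 = +$5 applied to largest metered usage (Chaudhri): Chaudhri becomes $2,240.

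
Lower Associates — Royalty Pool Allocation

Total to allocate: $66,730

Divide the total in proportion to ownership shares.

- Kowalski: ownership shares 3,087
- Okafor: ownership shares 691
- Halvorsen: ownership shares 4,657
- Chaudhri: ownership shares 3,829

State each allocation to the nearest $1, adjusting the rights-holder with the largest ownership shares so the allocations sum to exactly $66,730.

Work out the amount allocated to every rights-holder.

Kowalski: $16,797; Okafor: $3,760; Halvorsen: $25,339; Chaudhri: $20,834

Combined ownership shares = 3,087 + 691 + 4,657 + 3,829 = 12,264.
Raw shares: Kowalski 16,796.76; Okafor 3,759.82; Halvorsen 25,339.34; Chaudhri 20,834.08.
Rounded to nearest $1: Kowalski $16,797; Okafor $3,760; Halvorsen $25,339; Chaudhri $20,834. Sum = $66,730.
No rounding difference to absorb.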